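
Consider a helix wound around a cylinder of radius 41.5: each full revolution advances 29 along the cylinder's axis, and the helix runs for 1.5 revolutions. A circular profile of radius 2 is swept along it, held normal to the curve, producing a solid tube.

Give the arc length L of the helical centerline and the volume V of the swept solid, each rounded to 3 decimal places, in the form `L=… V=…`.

2πR = 2π·41.5 = 260.752190
per-turn = √(260.752190² + 29²) = √(67991.7047 + 841) = √68832.7047 = 262.359876
L = 1.5 × 262.359876 = 393.539815
V = π·2² × L = 12.566371 × 393.539815 = 4945.367161

L=393.540 V=4945.367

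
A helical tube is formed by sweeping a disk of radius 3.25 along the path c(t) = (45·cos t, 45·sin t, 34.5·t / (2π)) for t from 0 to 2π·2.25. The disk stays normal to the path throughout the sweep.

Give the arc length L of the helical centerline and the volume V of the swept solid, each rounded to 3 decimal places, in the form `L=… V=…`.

2πR = 2π·45 = 282.743339
per-turn = √(282.743339² + 34.5²) = √(79943.7956 + 1190.25) = √81134.0456 = 284.840386
L = 2.25 × 284.840386 = 640.890869
V = π·3.25² × L = 33.183072 × 640.890869 = 21266.728112

L=640.891 V=21266.728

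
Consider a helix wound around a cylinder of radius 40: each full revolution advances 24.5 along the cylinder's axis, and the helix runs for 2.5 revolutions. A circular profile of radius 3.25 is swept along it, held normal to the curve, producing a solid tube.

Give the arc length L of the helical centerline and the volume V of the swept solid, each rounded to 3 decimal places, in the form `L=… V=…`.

2πR = 2π·40 = 251.327412
per-turn = √(251.327412² + 24.5²) = √(63165.4682 + 600.25) = √63765.7182 = 252.518748
L = 2.5 × 252.518748 = 631.296870
V = π·3.25² × L = 33.183072 × 631.296870 = 20948.369758

L=631.297 V=20948.370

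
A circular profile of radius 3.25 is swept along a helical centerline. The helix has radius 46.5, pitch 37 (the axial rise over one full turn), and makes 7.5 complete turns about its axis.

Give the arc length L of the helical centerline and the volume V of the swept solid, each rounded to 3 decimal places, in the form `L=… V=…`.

2πR = 2π·46.5 = 292.168117
per-turn = √(292.168117² + 37²) = √(85362.2085 + 1369) = √86731.2085 = 294.501627
L = 7.5 × 294.501627 = 2208.762205
V = π·3.25² × L = 33.183072 × 2208.762205 = 73293.516155

L=2208.762 V=73293.516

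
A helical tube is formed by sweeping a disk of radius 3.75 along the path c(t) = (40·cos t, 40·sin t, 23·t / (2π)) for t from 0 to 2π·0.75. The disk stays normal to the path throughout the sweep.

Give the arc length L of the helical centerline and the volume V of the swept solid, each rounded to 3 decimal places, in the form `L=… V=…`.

L=189.283 V=8362.277

2πR = 2π·40 = 251.327412
per-turn = √(251.327412² + 23²) = √(63165.4682 + 529) = √63694.4682 = 252.377630
L = 0.75 × 252.377630 = 189.283223
V = π·3.75² × L = 44.178647 × 189.283223 = 8362.276614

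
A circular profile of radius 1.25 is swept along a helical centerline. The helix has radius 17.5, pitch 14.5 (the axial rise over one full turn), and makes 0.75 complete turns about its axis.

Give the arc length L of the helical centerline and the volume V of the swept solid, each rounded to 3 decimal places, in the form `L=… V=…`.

L=83.181 V=408.313

2πR = 2π·17.5 = 109.955743
per-turn = √(109.955743² + 14.5²) = √(12090.2654 + 210.25) = √12300.5154 = 110.907689
L = 0.75 × 110.907689 = 83.180766
V = π·1.25² × L = 4.908739 × 83.180766 = 408.312633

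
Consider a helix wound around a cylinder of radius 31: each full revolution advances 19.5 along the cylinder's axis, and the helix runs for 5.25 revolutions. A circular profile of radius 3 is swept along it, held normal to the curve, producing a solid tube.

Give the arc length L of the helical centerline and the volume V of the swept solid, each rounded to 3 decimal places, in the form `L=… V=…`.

2πR = 2π·31 = 194.778745
per-turn = √(194.778745² + 19.5²) = √(37938.7593 + 380.25) = √38319.0093 = 195.752418
L = 5.25 × 195.752418 = 1027.700197
V = π·3² × L = 28.274334 × 1027.700197 = 29057.538493

L=1027.700 V=29057.538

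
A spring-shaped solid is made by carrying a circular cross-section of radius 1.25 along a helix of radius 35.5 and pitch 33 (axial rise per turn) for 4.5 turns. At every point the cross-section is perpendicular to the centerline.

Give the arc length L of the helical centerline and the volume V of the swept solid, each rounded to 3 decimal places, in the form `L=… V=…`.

L=1014.664 V=4980.722

2πR = 2π·35.5 = 223.053078
per-turn = √(223.053078² + 33²) = √(49752.6758 + 1089) = √50841.6758 = 225.480988
L = 4.5 × 225.480988 = 1014.664444
V = π·1.25² × L = 4.908739 × 1014.664444 = 4980.722444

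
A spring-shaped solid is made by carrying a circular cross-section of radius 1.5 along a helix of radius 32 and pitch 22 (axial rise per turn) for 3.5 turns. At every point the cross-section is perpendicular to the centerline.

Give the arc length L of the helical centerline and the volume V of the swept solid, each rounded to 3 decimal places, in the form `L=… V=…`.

2πR = 2π·32 = 201.061930
per-turn = √(201.061930² + 22²) = √(40425.8996 + 484) = √40909.8996 = 202.261958
L = 3.5 × 202.261958 = 707.916853
V = π·1.5² × L = 7.068583 × 707.916853 = 5003.969364

L=707.917 V=5003.969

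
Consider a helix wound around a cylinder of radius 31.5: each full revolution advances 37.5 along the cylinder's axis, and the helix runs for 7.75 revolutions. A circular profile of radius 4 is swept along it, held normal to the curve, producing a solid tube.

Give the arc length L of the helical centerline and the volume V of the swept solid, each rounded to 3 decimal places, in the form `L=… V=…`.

L=1561.172 V=78473.076

2πR = 2π·31.5 = 197.920337
per-turn = √(197.920337² + 37.5²) = √(39172.4599 + 1406.25) = √40578.7099 = 201.441579
L = 7.75 × 201.441579 = 1561.172240
V = π·4² × L = 50.265482 × 1561.172240 = 78473.075819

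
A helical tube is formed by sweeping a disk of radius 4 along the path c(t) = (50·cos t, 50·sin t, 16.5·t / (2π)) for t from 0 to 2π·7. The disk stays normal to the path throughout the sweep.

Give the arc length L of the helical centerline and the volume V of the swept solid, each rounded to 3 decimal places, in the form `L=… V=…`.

2πR = 2π·50 = 314.159265
per-turn = √(314.159265² + 16.5²) = √(98696.0440 + 272.25) = √98968.2940 = 314.592266
L = 7 × 314.592266 = 2202.145864
V = π·4² × L = 50.265482 × 2202.145864 = 110691.924298

L=2202.146 V=110691.924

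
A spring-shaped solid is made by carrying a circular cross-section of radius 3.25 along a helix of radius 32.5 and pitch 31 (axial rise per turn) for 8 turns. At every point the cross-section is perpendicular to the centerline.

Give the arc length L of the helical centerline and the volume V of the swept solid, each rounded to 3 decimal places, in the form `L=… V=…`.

2πR = 2π·32.5 = 204.203522
per-turn = √(204.203522² + 31²) = √(41699.0786 + 961) = √42660.0786 = 206.543164
L = 8 × 206.543164 = 1652.345312
V = π·3.25² × L = 33.183072 × 1652.345312 = 54829.894123

L=1652.345 V=54829.894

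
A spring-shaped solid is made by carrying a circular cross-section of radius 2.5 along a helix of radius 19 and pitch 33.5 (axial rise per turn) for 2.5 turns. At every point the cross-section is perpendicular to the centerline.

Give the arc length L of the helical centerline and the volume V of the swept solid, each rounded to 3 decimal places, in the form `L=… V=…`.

L=309.979 V=6086.432

2πR = 2π·19 = 119.380521
per-turn = √(119.380521² + 33.5²) = √(14251.7088 + 1122.25) = √15373.9588 = 123.991769
L = 2.5 × 123.991769 = 309.979422
V = π·2.5² × L = 19.634954 × 309.979422 = 6086.431723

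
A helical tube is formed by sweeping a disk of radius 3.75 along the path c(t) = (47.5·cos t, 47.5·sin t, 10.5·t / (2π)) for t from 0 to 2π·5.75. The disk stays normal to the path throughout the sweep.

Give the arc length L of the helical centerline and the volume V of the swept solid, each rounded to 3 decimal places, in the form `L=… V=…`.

2πR = 2π·47.5 = 298.451302
per-turn = √(298.451302² + 10.5²) = √(89073.1797 + 110.25) = √89183.4297 = 298.635948
L = 5.75 × 298.635948 = 1717.156704
V = π·3.75² × L = 44.178647 × 1717.156704 = 75861.659327

L=1717.157 V=75861.659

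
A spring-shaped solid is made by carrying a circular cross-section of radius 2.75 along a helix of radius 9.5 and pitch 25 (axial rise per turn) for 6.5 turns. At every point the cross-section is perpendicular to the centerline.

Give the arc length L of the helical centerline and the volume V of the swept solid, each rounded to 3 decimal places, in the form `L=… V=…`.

L=420.642 V=9993.743

2πR = 2π·9.5 = 59.690260
per-turn = √(59.690260² + 25²) = √(3562.9272 + 625) = √4187.9272 = 64.714196
L = 6.5 × 64.714196 = 420.642275
V = π·2.75² × L = 23.758294 × 420.642275 = 9993.743030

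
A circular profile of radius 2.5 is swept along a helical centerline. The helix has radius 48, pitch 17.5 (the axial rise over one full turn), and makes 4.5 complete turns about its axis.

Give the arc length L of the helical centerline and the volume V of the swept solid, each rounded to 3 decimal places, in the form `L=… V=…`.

L=1359.451 V=26692.755

2πR = 2π·48 = 301.592895
per-turn = √(301.592895² + 17.5²) = √(90958.2742 + 306.25) = √91264.5242 = 302.100189
L = 4.5 × 302.100189 = 1359.450850
V = π·2.5² × L = 19.634954 × 1359.450850 = 26692.755025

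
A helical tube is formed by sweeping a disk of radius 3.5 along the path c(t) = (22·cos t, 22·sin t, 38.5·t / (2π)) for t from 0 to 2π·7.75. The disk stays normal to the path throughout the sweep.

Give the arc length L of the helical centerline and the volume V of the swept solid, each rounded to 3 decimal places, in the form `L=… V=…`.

L=1112.059 V=42797.044

2πR = 2π·22 = 138.230077
per-turn = √(138.230077² + 38.5²) = √(19107.5541 + 1482.25) = √20589.8041 = 143.491478
L = 7.75 × 143.491478 = 1112.058951
V = π·3.5² × L = 38.484510 × 1112.058951 = 42797.043819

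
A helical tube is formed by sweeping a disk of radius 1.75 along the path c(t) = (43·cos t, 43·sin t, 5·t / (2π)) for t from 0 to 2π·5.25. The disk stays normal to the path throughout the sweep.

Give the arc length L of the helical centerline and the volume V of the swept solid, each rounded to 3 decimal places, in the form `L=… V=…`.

L=1418.672 V=13649.224

2πR = 2π·43 = 270.176968
per-turn = √(270.176968² + 5²) = √(72995.5942 + 25) = √73020.5942 = 270.223230
L = 5.25 × 270.223230 = 1418.671959
V = π·1.75² × L = 9.621128 × 1418.671959 = 13649.223797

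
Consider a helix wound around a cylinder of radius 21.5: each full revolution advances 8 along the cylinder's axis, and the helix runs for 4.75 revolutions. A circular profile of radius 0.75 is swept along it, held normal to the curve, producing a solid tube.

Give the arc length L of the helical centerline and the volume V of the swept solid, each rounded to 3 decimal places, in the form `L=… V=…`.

L=642.795 V=1135.912

2πR = 2π·21.5 = 135.088484
per-turn = √(135.088484² + 8²) = √(18248.8985 + 64) = √18312.8985 = 135.325159
L = 4.75 × 135.325159 = 642.794503
V = π·0.75² × L = 1.767146 × 642.794503 = 1135.911650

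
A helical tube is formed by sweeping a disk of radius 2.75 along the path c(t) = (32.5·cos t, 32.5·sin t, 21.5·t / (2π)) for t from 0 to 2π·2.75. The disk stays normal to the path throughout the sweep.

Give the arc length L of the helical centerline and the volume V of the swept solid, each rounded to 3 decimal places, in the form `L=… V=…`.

2πR = 2π·32.5 = 204.203522
per-turn = √(204.203522² + 21.5²) = √(41699.0786 + 462.25) = √42161.3286 = 205.332240
L = 2.75 × 205.332240 = 564.663659
V = π·2.75² × L = 23.758294 × 564.663659 = 13415.445465

L=564.664 V=13415.445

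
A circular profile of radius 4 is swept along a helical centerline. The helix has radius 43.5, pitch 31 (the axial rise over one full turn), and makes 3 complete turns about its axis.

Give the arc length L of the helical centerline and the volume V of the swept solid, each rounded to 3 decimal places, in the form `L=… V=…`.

L=825.213 V=41479.724

2πR = 2π·43.5 = 273.318561
per-turn = √(273.318561² + 31²) = √(74703.0357 + 961) = √75664.0357 = 275.070965
L = 3 × 275.070965 = 825.212895
V = π·4² × L = 50.265482 × 825.212895 = 41479.724277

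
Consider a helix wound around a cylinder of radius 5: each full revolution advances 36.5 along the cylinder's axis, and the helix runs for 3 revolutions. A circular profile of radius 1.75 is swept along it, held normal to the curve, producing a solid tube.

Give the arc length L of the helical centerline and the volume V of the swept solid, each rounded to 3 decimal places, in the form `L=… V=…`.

2πR = 2π·5 = 31.415927
per-turn = √(31.415927² + 36.5²) = √(986.9604 + 1332.25) = √2319.2104 = 48.158181
L = 3 × 48.158181 = 144.474544
V = π·1.75² × L = 9.621128 × 144.474544 = 1390.008012

L=144.475 V=1390.008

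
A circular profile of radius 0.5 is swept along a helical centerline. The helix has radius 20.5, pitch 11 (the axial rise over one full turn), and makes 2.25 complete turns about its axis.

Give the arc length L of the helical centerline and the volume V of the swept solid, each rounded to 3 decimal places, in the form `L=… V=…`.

2πR = 2π·20.5 = 128.805299
per-turn = √(128.805299² + 11²) = √(16590.8050 + 121) = √16711.8050 = 129.274147
L = 2.25 × 129.274147 = 290.866830
V = π·0.5² × L = 0.785398 × 290.866830 = 228.446274

L=290.867 V=228.446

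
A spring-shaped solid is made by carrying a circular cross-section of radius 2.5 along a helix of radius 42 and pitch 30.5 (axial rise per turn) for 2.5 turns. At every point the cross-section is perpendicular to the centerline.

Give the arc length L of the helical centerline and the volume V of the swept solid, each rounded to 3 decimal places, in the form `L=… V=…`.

2πR = 2π·42 = 263.893783
per-turn = √(263.893783² + 30.5²) = √(69639.9287 + 930.25) = √70570.1787 = 265.650482
L = 2.5 × 265.650482 = 664.126205
V = π·2.5² × L = 19.634954 × 664.126205 = 13040.087548

L=664.126 V=13040.088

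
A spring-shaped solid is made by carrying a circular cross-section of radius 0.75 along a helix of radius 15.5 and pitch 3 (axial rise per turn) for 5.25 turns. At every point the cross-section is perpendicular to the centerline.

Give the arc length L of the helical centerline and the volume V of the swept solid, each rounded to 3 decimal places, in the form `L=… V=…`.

L=511.537 V=903.960

2πR = 2π·15.5 = 97.389372
per-turn = √(97.389372² + 3²) = √(9484.6898 + 9) = √9493.6898 = 97.435568
L = 5.25 × 97.435568 = 511.536730
V = π·0.75² × L = 1.767146 × 511.536730 = 903.960018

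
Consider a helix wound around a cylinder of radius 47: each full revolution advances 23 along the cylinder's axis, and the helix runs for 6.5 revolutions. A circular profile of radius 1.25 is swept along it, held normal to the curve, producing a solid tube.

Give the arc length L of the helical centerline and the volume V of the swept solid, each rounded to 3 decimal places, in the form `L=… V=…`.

2πR = 2π·47 = 295.309709
per-turn = √(295.309709² + 23²) = √(87207.8245 + 529) = √87736.8245 = 296.204025
L = 6.5 × 296.204025 = 1925.326163
V = π·1.25² × L = 4.908739 × 1925.326163 = 9450.922703

L=1925.326 V=9450.923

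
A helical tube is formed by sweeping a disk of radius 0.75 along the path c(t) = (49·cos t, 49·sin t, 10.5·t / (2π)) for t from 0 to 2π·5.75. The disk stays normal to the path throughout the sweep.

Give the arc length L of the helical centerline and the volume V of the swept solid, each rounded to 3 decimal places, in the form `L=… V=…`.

2πR = 2π·49 = 307.876080
per-turn = √(307.876080² + 10.5²) = √(94787.6807 + 110.25) = √94897.9307 = 308.055077
L = 5.75 × 308.055077 = 1771.316695
V = π·0.75² × L = 1.767146 × 1771.316695 = 3130.174977

L=1771.317 V=3130.175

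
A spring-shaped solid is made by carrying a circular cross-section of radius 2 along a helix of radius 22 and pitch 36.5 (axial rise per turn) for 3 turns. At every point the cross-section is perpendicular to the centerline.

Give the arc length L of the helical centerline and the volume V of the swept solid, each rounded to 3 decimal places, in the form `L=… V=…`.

2πR = 2π·22 = 138.230077
per-turn = √(138.230077² + 36.5²) = √(19107.5541 + 1332.25) = √20439.8041 = 142.967843
L = 3 × 142.967843 = 428.903529
V = π·2² × L = 12.566371 × 428.903529 = 5389.760702

L=428.904 V=5389.761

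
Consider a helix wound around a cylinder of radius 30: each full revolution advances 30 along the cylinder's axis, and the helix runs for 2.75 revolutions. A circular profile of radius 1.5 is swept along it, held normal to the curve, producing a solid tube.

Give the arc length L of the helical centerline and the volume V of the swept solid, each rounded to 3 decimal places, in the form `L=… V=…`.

2πR = 2π·30 = 188.495559
per-turn = √(188.495559² + 30²) = √(35530.5758 + 900) = √36430.5758 = 190.867954
L = 2.75 × 190.867954 = 524.886873
V = π·1.5² × L = 7.068583 × 524.886873 = 3710.206677

L=524.887 V=3710.207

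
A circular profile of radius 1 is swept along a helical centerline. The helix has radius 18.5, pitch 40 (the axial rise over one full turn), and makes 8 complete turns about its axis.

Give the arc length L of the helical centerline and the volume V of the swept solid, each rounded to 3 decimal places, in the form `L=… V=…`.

2πR = 2π·18.5 = 116.238928
per-turn = √(116.238928² + 40²) = √(13511.4884 + 1600) = √15111.4884 = 122.928794
L = 8 × 122.928794 = 983.430353
V = π·1² × L = 3.141593 × 983.430353 = 3089.537572

L=983.430 V=3089.538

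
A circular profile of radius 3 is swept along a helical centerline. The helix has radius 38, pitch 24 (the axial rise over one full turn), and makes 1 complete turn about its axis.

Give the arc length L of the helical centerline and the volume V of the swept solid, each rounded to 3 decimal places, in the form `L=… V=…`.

L=239.964 V=6784.829

2πR = 2π·38 = 238.761042
per-turn = √(238.761042² + 24²) = √(57006.8350 + 576) = √57582.8350 = 239.964237
L = 1 × 239.964237 = 239.964237
V = π·3² × L = 28.274334 × 239.964237 = 6784.828956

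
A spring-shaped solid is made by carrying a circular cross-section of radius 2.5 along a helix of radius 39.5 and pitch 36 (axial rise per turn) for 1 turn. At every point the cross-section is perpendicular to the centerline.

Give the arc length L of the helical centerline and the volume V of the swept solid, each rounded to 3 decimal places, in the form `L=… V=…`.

2πR = 2π·39.5 = 248.185820
per-turn = √(248.185820² + 36²) = √(61596.2011 + 1296) = √62892.2011 = 250.783175
L = 1 × 250.783175 = 250.783175
V = π·2.5² × L = 19.634954 × 250.783175 = 4924.116134

L=250.783 V=4924.116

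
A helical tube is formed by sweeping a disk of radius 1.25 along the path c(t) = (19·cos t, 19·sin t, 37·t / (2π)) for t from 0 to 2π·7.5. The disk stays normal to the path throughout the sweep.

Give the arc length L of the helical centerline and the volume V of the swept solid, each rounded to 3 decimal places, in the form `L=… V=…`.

L=937.371 V=4601.310

2πR = 2π·19 = 119.380521
per-turn = √(119.380521² + 37²) = √(14251.7088 + 1369) = √15620.7088 = 124.982834
L = 7.5 × 124.982834 = 937.371254
V = π·1.25² × L = 4.908739 × 937.371254 = 4601.310382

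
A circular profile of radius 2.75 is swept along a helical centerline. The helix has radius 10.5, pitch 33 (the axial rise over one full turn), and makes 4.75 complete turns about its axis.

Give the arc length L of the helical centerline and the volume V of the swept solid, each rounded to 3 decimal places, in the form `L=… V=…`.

L=350.391 V=8324.689

2πR = 2π·10.5 = 65.973446
per-turn = √(65.973446² + 33²) = √(4352.4955 + 1089) = √5441.4955 = 73.766493
L = 4.75 × 73.766493 = 350.390843
V = π·2.75² × L = 23.758294 × 350.390843 = 8324.688828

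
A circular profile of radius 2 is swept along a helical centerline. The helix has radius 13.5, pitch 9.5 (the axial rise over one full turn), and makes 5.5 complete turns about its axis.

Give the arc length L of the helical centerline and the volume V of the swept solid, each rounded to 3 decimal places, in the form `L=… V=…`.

L=469.443 V=5899.199

2πR = 2π·13.5 = 84.823002
per-turn = √(84.823002² + 9.5²) = √(7194.9416 + 90.25) = √7285.1916 = 85.353334
L = 5.5 × 85.353334 = 469.443336
V = π·2² × L = 12.566371 × 469.443336 = 5899.198948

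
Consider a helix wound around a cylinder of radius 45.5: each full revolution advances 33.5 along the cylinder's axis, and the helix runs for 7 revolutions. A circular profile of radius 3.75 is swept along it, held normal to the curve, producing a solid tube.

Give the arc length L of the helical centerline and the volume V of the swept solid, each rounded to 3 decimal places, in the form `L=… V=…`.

2πR = 2π·45.5 = 285.884931
per-turn = √(285.884931² + 33.5²) = √(81730.1940 + 1122.25) = √82852.4440 = 287.841005
L = 7 × 287.841005 = 2014.887034
V = π·3.75² × L = 44.178647 × 2014.887034 = 89014.982381

L=2014.887 V=89014.982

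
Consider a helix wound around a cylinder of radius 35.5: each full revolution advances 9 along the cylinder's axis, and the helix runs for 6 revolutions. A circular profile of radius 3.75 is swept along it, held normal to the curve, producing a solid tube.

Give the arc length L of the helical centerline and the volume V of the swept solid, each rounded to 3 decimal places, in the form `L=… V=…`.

2πR = 2π·35.5 = 223.053078
per-turn = √(223.053078² + 9²) = √(49752.6758 + 81) = √49833.6758 = 223.234576
L = 6 × 223.234576 = 1339.407454
V = π·3.75² × L = 44.178647 × 1339.407454 = 59173.208693

L=1339.407 V=59173.209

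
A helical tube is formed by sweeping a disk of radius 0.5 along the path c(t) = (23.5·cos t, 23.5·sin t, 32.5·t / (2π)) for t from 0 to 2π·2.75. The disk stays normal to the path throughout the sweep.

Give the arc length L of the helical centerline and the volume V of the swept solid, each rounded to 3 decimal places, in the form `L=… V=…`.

L=415.771 V=326.545

2πR = 2π·23.5 = 147.654855
per-turn = √(147.654855² + 32.5²) = √(21801.9561 + 1056.25) = √22858.2061 = 151.189306
L = 2.75 × 151.189306 = 415.770590
V = π·0.5² × L = 0.785398 × 415.770590 = 326.545458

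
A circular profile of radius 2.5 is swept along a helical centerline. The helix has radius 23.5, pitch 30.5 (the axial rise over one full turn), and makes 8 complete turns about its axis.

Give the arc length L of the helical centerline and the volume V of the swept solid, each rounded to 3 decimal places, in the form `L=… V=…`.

2πR = 2π·23.5 = 147.654855
per-turn = √(147.654855² + 30.5²) = √(21801.9561 + 930.25) = √22732.2061 = 150.772034
L = 8 × 150.772034 = 1206.176269
V = π·2.5² × L = 19.634954 × 1206.176269 = 23683.215659

L=1206.176 V=23683.216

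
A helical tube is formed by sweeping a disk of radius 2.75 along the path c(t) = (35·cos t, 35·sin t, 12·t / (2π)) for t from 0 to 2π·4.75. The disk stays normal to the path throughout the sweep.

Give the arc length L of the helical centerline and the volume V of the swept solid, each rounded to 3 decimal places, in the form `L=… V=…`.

2πR = 2π·35 = 219.911486
per-turn = √(219.911486² + 12²) = √(48361.0616 + 144) = √48505.0616 = 220.238647
L = 4.75 × 220.238647 = 1046.133573
V = π·2.75² × L = 23.758294 × 1046.133573 = 24854.349443

L=1046.134 V=24854.349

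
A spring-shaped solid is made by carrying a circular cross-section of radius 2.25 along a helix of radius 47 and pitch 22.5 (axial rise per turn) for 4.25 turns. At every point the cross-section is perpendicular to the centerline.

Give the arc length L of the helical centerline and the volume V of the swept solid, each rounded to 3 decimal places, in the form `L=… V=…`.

2πR = 2π·47 = 295.309709
per-turn = √(295.309709² + 22.5²) = √(87207.8245 + 506.25) = √87714.0745 = 296.165620
L = 4.25 × 296.165620 = 1258.703885
V = π·2.25² × L = 15.904313 × 1258.703885 = 20018.820323

L=1258.704 V=20018.820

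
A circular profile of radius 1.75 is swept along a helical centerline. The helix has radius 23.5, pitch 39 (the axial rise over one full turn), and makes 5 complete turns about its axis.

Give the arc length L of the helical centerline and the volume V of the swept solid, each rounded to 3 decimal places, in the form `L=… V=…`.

L=763.593 V=7346.623

2πR = 2π·23.5 = 147.654855
per-turn = √(147.654855² + 39²) = √(21801.9561 + 1521) = √23322.9561 = 152.718552
L = 5 × 152.718552 = 763.592760
V = π·1.75² × L = 9.621128 × 763.592760 = 7346.623303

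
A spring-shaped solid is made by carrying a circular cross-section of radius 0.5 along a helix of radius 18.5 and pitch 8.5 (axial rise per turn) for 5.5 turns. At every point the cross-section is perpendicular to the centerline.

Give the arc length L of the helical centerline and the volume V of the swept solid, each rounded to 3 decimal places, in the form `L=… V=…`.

2πR = 2π·18.5 = 116.238928
per-turn = √(116.238928² + 8.5²) = √(13511.4884 + 72.25) = √13583.7384 = 116.549296
L = 5.5 × 116.549296 = 641.021129
V = π·0.5² × L = 0.785398 × 641.021129 = 503.456817

L=641.021 V=503.457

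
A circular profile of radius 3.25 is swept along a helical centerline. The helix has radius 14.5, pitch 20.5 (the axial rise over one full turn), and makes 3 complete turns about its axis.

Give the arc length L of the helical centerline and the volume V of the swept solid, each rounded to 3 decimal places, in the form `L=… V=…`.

L=280.152 V=9296.313

2πR = 2π·14.5 = 91.106187
per-turn = √(91.106187² + 20.5²) = √(8300.3373 + 420.25) = √8720.5873 = 93.384085
L = 3 × 93.384085 = 280.152255
V = π·3.25² × L = 33.183072 × 280.152255 = 9296.312546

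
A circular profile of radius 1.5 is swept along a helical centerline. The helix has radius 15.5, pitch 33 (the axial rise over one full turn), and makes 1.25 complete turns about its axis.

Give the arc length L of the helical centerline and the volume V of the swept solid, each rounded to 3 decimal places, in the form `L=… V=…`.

L=128.536 V=908.564

2πR = 2π·15.5 = 97.389372
per-turn = √(97.389372² + 33²) = √(9484.6898 + 1089) = √10573.6898 = 102.828449
L = 1.25 × 102.828449 = 128.535561
V = π·1.5² × L = 7.068583 × 128.535561 = 908.564340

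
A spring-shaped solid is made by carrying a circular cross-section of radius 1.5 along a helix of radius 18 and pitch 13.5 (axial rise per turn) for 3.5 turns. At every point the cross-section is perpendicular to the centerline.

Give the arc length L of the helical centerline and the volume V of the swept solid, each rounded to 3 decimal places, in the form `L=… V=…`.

L=398.651 V=2817.896

2πR = 2π·18 = 113.097336
per-turn = √(113.097336² + 13.5²) = √(12791.0073 + 182.25) = √12973.2573 = 113.900208
L = 3.5 × 113.900208 = 398.650727
V = π·1.5² × L = 7.068583 × 398.650727 = 2817.895938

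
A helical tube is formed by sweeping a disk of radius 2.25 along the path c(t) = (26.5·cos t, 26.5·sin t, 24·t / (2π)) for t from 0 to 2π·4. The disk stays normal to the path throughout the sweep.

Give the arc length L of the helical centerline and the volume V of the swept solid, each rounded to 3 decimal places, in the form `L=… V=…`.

2πR = 2π·26.5 = 166.504411
per-turn = √(166.504411² + 24²) = √(27723.7188 + 576) = √28299.7188 = 168.225203
L = 4 × 168.225203 = 672.900810
V = π·2.25² × L = 15.904313 × 672.900810 = 10702.024973

L=672.901 V=10702.025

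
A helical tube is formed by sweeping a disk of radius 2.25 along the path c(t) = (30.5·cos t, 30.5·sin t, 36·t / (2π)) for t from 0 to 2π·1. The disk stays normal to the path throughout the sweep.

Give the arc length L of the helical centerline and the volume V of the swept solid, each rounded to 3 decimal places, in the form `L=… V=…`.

2πR = 2π·30.5 = 191.637152
per-turn = √(191.637152² + 36²) = √(36724.7980 + 1296) = √38020.7980 = 194.989225
L = 1 × 194.989225 = 194.989225
V = π·2.25² × L = 15.904313 × 194.989225 = 3101.169633

L=194.989 V=3101.170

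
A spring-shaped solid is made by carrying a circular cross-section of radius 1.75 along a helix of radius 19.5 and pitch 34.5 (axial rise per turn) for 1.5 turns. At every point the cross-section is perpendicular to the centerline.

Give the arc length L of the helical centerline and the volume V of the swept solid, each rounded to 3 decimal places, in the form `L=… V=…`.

2πR = 2π·19.5 = 122.522113
per-turn = √(122.522113² + 34.5²) = √(15011.6683 + 1190.25) = √16201.9183 = 127.286756
L = 1.5 × 127.286756 = 190.930134
V = π·1.75² × L = 9.621128 × 190.930134 = 1836.963165

L=190.930 V=1836.963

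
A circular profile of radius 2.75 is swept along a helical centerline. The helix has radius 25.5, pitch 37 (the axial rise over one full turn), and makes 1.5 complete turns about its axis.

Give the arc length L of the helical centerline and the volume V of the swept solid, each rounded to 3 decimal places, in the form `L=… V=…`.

2πR = 2π·25.5 = 160.221225
per-turn = √(160.221225² + 37²) = √(25670.8410 + 1369) = √27039.8410 = 164.437955
L = 1.5 × 164.437955 = 246.656933
V = π·2.75² × L = 23.758294 × 246.656933 = 5860.148029

L=246.657 V=5860.148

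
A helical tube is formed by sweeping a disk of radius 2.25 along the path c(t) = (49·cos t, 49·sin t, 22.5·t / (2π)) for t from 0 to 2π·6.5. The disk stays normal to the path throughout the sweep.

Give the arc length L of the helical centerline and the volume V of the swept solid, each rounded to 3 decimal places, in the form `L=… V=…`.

2πR = 2π·49 = 307.876080
per-turn = √(307.876080² + 22.5²) = √(94787.6807 + 506.25) = √95293.9307 = 308.697150
L = 6.5 × 308.697150 = 2006.531478
V = π·2.25² × L = 15.904313 × 2006.531478 = 31912.504281

L=2006.531 V=31912.504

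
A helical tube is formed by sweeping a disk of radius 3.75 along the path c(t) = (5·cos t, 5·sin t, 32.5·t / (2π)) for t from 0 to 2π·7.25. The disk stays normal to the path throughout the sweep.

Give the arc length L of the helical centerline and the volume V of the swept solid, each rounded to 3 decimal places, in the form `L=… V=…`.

L=327.714 V=14477.946

2πR = 2π·5 = 31.415927
per-turn = √(31.415927² + 32.5²) = √(986.9604 + 1056.25) = √2043.2104 = 45.201885
L = 7.25 × 45.201885 = 327.713669
V = π·3.75² × L = 44.178647 × 327.713669 = 14477.946392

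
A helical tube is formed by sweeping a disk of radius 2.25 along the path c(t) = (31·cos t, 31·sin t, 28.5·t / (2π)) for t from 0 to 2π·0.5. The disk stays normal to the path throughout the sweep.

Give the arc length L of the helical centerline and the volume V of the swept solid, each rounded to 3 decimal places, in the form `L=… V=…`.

L=98.426 V=1565.404

2πR = 2π·31 = 194.778745
per-turn = √(194.778745² + 28.5²) = √(37938.7593 + 812.25) = √38751.0093 = 196.852761
L = 0.5 × 196.852761 = 98.426380
V = π·2.25² × L = 15.904313 × 98.426380 = 1565.403940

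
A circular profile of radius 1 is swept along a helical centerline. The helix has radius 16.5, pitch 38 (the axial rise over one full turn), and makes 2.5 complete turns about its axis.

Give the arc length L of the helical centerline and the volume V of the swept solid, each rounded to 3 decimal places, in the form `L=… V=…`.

2πR = 2π·16.5 = 103.672558
per-turn = √(103.672558² + 38²) = √(10747.9992 + 1444) = √12191.9992 = 110.417386
L = 2.5 × 110.417386 = 276.043466
V = π·1² × L = 3.141593 × 276.043466 = 867.216124

L=276.043 V=867.216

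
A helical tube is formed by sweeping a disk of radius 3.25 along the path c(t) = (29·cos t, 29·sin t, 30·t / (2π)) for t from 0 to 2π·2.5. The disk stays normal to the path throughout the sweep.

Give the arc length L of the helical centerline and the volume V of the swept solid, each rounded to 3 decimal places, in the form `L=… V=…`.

2πR = 2π·29 = 182.212374
per-turn = √(182.212374² + 30²) = √(33201.3492 + 900) = √34101.3492 = 184.665506
L = 2.5 × 184.665506 = 461.663766
V = π·3.25² × L = 33.183072 × 461.663766 = 15319.422162

L=461.664 V=15319.422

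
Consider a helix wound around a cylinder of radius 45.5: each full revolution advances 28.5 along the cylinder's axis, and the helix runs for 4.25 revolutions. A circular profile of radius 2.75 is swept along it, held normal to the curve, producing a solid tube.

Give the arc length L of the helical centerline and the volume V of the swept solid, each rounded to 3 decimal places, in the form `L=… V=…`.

L=1221.034 V=29009.674

2πR = 2π·45.5 = 285.884931
per-turn = √(285.884931² + 28.5²) = √(81730.1940 + 812.25) = √82542.4440 = 287.302008
L = 4.25 × 287.302008 = 1221.033536
V = π·2.75² × L = 23.758294 × 1221.033536 = 29009.674268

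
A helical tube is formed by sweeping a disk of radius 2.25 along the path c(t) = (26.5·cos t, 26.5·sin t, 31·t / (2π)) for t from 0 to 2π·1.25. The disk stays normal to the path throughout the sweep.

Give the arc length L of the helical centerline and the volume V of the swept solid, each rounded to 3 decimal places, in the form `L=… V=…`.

L=211.707 V=3367.055

2πR = 2π·26.5 = 166.504411
per-turn = √(166.504411² + 31²) = √(27723.7188 + 961) = √28684.7188 = 169.365636
L = 1.25 × 169.365636 = 211.707045
V = π·2.25² × L = 15.904313 × 211.707045 = 3367.055074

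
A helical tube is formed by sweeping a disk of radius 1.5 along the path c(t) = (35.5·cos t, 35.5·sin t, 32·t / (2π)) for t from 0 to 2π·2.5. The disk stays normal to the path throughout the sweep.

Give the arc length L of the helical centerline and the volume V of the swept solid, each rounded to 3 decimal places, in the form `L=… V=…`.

2πR = 2π·35.5 = 223.053078
per-turn = √(223.053078² + 32²) = √(49752.6758 + 1024) = √50776.6758 = 225.336805
L = 2.5 × 225.336805 = 563.342013
V = π·1.5² × L = 7.068583 × 563.342013 = 3982.030042

L=563.342 V=3982.030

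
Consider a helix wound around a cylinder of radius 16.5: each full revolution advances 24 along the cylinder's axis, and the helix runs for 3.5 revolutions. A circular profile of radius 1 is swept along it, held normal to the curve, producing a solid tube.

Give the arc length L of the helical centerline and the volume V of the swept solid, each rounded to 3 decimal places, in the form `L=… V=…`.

2πR = 2π·16.5 = 103.672558
per-turn = √(103.672558² + 24²) = √(10747.9992 + 576) = √11323.9992 = 106.414281
L = 3.5 × 106.414281 = 372.449983
V = π·1² × L = 3.141593 × 372.449983 = 1170.086132

L=372.450 V=1170.086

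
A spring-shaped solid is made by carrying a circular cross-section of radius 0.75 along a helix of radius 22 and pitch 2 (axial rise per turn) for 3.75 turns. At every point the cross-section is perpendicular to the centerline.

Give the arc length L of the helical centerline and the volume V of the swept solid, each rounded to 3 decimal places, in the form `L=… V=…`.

L=518.417 V=916.119

2πR = 2π·22 = 138.230077
per-turn = √(138.230077² + 2²) = √(19107.5541 + 4) = √19111.5541 = 138.244545
L = 3.75 × 138.244545 = 518.417042
V = π·0.75² × L = 1.767146 × 518.417042 = 916.118534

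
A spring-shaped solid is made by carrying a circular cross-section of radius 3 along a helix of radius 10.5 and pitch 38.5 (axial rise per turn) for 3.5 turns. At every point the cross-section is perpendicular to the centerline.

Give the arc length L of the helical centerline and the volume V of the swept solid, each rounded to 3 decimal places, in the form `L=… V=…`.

2πR = 2π·10.5 = 65.973446
per-turn = √(65.973446² + 38.5²) = √(4352.4955 + 1482.25) = √5834.7455 = 76.385506
L = 3.5 × 76.385506 = 267.349271
V = π·3² × L = 28.274334 × 267.349271 = 7559.122561

L=267.349 V=7559.123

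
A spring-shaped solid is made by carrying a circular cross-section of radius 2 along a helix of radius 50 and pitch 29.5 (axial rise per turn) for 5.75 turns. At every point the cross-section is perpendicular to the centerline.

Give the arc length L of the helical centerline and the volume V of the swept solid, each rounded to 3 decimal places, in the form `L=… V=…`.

L=1814.362 V=22799.949

2πR = 2π·50 = 314.159265
per-turn = √(314.159265² + 29.5²) = √(98696.0440 + 870.25) = √99566.2940 = 315.541271
L = 5.75 × 315.541271 = 1814.362311
V = π·2² × L = 12.566371 × 1814.362311 = 22799.949229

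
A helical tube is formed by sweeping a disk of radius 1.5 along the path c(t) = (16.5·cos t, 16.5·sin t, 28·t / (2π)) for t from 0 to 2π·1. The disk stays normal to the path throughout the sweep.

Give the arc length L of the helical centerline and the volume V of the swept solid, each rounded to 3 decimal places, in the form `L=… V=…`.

2πR = 2π·16.5 = 103.672558
per-turn = √(103.672558² + 28²) = √(10747.9992 + 784) = √11531.9992 = 107.387146
L = 1 × 107.387146 = 107.387146
V = π·1.5² × L = 7.068583 × 107.387146 = 759.075007

L=107.387 V=759.075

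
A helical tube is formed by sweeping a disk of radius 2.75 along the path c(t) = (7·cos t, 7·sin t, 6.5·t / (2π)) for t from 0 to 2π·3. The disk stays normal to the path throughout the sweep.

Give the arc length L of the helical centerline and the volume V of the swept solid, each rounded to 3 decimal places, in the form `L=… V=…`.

L=133.380 V=3168.882

2πR = 2π·7 = 43.982297
per-turn = √(43.982297² + 6.5²) = √(1934.4425 + 42.25) = √1976.6925 = 44.460010
L = 3 × 44.460010 = 133.380029
V = π·2.75² × L = 23.758294 × 133.380029 = 3168.882004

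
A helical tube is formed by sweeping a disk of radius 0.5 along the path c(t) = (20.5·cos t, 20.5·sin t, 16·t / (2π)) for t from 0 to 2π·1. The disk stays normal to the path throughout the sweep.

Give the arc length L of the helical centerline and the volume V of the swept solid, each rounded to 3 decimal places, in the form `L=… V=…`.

L=129.795 V=101.941

2πR = 2π·20.5 = 128.805299
per-turn = √(128.805299² + 16²) = √(16590.8050 + 256) = √16846.8050 = 129.795243
L = 1 × 129.795243 = 129.795243
V = π·0.5² × L = 0.785398 × 129.795243 = 101.940945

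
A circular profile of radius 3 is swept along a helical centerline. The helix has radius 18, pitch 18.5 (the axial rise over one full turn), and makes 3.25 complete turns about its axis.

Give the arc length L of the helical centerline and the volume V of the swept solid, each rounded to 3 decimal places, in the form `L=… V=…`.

L=372.451 V=10530.815

2πR = 2π·18 = 113.097336
per-turn = √(113.097336² + 18.5²) = √(12791.0073 + 342.25) = √13133.2573 = 114.600425
L = 3.25 × 114.600425 = 372.451380
V = π·3² × L = 28.274334 × 372.451380 = 10530.814666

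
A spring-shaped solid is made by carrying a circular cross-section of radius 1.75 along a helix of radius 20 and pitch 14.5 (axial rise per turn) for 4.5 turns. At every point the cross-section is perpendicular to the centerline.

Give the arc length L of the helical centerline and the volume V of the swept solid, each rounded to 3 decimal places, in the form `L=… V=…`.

2πR = 2π·20 = 125.663706
per-turn = √(125.663706² + 14.5²) = √(15791.3670 + 210.25) = √16001.6170 = 126.497498
L = 4.5 × 126.497498 = 569.238742
V = π·1.75² × L = 9.621128 × 569.238742 = 5476.718513

L=569.239 V=5476.719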